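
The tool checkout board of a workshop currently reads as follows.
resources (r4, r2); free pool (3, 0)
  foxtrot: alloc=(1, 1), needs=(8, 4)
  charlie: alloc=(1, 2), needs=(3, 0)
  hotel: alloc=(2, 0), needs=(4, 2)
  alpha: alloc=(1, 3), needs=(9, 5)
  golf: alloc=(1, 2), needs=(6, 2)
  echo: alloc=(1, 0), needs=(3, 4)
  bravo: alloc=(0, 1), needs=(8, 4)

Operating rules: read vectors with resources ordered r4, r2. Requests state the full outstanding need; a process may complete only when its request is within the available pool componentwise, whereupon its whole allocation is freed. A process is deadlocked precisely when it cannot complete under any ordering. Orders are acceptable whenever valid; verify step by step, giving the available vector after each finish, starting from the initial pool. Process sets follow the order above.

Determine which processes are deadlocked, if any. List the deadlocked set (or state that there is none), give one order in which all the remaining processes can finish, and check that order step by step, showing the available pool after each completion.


Nothing here is deadlocked.
Key observation: charlie leads a chain of completions in which each release enables another process.
The rest can finish in the order charlie, hotel, golf, echo, foxtrot, bravo, alpha. Step-by-step check:
  pool = (3, 0)
  charlie: need (3, 0) fits (3, 0); releases (1, 2), pool now (4, 2)
  hotel: need (4, 2) fits (4, 2); releases (2, 0), pool now (6, 2)
  golf: need (6, 2) fits (6, 2); releases (1, 2), pool now (7, 4)
  echo: need (3, 4) fits (7, 4); releases (1, 0), pool now (8, 4)
  foxtrot: need (8, 4) fits (8, 4); releases (1, 1), pool now (9, 5)
  bravo: need (8, 4) fits (9, 5); releases (0, 1), pool now (9, 6)
  alpha: need (9, 5) fits (9, 6); releases (1, 3), pool now (10, 9)


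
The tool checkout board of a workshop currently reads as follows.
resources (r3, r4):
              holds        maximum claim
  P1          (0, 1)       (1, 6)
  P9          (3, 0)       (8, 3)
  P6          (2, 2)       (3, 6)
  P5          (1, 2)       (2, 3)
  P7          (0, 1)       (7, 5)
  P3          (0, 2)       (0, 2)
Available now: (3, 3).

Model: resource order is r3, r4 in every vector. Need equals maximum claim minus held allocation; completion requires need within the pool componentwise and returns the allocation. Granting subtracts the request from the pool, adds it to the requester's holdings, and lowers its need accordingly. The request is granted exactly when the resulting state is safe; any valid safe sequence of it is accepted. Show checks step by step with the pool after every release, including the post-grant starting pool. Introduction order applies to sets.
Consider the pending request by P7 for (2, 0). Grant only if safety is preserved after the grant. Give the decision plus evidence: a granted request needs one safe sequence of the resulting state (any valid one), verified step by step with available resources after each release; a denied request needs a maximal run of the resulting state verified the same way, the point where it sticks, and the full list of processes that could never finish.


DENY. Granting would leave the state unsafe.
Key observation: the wall is r3: completing P5, P1, P3, P6 brings the pool only to (4, 10), and all the rest need more.
After a pretend grant, a maximal execution: P5, P1, P3, P6 — then nothing else fits. Verifying each step:
  pool = (1, 3)
  P5: need (1, 1) fits (1, 3); releases (1, 2), pool now (2, 5)
  P1: need (1, 5) fits (2, 5); releases (0, 1), pool now (2, 6)
  P3: need (0, 0) fits (2, 6); releases (0, 2), pool now (2, 8)
  P6: need (1, 4) fits (2, 8); releases (2, 2), pool now (4, 10)
  P9 still needs (5, 3) but only (4, 10) is free — short on r3
  P7 still needs (5, 4) but only (4, 10) is free — short on r3
Processes that could never finish after the grant: P9 and P7.


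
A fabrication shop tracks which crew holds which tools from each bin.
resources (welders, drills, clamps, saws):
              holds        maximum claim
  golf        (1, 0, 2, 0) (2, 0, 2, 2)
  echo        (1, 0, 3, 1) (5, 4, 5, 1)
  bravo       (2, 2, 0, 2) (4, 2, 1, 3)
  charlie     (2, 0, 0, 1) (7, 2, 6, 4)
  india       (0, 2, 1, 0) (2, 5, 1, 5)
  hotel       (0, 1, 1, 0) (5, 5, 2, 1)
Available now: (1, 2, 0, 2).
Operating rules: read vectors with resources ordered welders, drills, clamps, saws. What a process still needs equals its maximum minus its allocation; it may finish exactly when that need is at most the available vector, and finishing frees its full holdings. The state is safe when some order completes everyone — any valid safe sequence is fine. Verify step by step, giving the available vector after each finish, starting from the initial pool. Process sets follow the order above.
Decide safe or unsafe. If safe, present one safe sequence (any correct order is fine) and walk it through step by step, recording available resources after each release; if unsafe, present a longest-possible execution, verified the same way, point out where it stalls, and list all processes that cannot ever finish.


SAFE, for example via the order golf, bravo, echo, hotel, india, charlie.
Key observation: golf is the earliest step where a requested resource binds exactly: need (1, 0, 0, 2), pool (1, 2, 0, 2) at its turn.
Step-by-step check:
  pool = (1, 2, 0, 2)
  golf: need (1, 0, 0, 2) fits (1, 2, 0, 2); releases (1, 0, 2, 0), pool now (2, 2, 2, 2)
  bravo: need (2, 0, 1, 1) fits (2, 2, 2, 2); releases (2, 2, 0, 2), pool now (4, 4, 2, 4)
  echo: need (4, 4, 2, 0) fits (4, 4, 2, 4); releases (1, 0, 3, 1), pool now (5, 4, 5, 5)
  hotel: need (5, 4, 1, 1) fits (5, 4, 5, 5); releases (0, 1, 1, 0), pool now (5, 5, 6, 5)
  india: need (2, 3, 0, 5) fits (5, 5, 6, 5); releases (0, 2, 1, 0), pool now (5, 7, 7, 5)
  charlie: need (5, 2, 6, 3) fits (5, 7, 7, 5); releases (2, 0, 0, 1), pool now (7, 7, 7, 6)


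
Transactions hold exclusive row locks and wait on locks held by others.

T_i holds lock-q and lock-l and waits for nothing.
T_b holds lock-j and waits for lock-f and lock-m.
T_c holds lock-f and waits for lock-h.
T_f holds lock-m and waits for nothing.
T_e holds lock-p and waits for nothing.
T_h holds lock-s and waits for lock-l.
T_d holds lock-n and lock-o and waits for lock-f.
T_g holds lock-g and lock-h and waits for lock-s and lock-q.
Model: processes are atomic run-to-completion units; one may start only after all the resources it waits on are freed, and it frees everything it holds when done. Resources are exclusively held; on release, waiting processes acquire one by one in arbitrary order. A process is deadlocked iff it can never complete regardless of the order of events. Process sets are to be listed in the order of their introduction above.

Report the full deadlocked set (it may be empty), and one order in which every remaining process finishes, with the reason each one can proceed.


No process is deadlocked.
Key observation: the waits form no ring: some process can always run, and its releases unblock the others one by one.
A valid finishing order for the others: T_e, T_i, T_h, T_g, T_f, T_c, T_d, T_b.
Check, step by step:
  run T_e (it waits on nothing); releases lock-p
  run T_i (it waits on nothing); releases lock-q and lock-l
  T_h waits on lock-l — all released -> runs and releases lock-s
  T_g waits on lock-s and lock-q — all released -> runs and releases lock-g and lock-h
  run T_f (it waits on nothing); releases lock-m
  T_c waits on lock-h — all released -> runs and releases lock-f
  T_d waits on lock-f — all released -> runs and releases lock-n and lock-o
  T_b waits on lock-f and lock-m — all released -> runs and releases lock-j


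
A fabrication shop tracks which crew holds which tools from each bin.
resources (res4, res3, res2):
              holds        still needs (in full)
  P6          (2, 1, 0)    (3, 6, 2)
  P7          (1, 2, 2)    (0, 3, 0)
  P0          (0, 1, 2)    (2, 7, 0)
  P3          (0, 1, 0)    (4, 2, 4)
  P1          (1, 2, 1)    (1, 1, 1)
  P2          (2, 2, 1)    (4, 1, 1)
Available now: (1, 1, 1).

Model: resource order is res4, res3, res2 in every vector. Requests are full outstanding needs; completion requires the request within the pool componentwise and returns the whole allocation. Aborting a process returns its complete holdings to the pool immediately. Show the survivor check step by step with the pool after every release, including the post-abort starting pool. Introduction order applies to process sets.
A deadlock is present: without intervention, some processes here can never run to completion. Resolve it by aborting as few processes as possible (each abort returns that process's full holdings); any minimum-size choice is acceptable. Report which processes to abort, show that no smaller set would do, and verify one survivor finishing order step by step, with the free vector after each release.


Minimum abort set: P6.
Key observation: the returned (2, 1, 0) from P6 is what brings P2 — unrunnable before, under any order — into play at step 3.
No smaller set exists: with zero aborts the deadlock remains.
One survivor order: P1, P7, P2, P3, P0. Step-by-step check (post-abort pool first):
  pool = (3, 2, 1)
  P1 needs (1, 1, 1) <= (3, 2, 1) -> finishes; pool += (1, 2, 1) = (4, 4, 2)
  P7 needs (0, 3, 0) <= (4, 4, 2) -> finishes; pool += (1, 2, 2) = (5, 6, 4)
  P2 needs (4, 1, 1) <= (5, 6, 4) -> finishes; pool += (2, 2, 1) = (7, 8, 5)
  P3 needs (4, 2, 4) <= (7, 8, 5) -> finishes; pool += (0, 1, 0) = (7, 9, 5)
  P0 needs (2, 7, 0) <= (7, 9, 5) -> finishes; pool += (0, 1, 2) = (7, 10, 7)


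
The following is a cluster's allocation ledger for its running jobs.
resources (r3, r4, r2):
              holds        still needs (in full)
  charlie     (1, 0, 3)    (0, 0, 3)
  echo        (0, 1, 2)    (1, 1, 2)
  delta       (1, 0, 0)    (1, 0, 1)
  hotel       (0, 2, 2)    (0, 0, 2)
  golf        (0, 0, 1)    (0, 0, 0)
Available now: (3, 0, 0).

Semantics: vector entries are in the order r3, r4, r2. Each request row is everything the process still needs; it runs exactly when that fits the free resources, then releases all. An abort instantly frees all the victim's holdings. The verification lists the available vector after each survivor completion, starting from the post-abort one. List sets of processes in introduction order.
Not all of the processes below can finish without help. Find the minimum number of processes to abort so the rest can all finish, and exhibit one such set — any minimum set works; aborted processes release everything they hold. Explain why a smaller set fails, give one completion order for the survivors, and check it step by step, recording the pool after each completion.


Minimum abort set: hotel.
Key observation: before aborting hotel, echo was permanently blocked — no order could ever run it; afterwards it completes at step 1.
Why nothing smaller works: aborting no one leaves the state deadlocked as given.
The survivors complete as echo, charlie, delta, golf. Verifying each step (starting from the post-abort pool):
  pool = (3, 2, 2)
  echo needs (1, 1, 2) <= (3, 2, 2) -> finishes; pool += (0, 1, 2) = (3, 3, 4)
  charlie needs (0, 0, 3) <= (3, 3, 4) -> finishes; pool += (1, 0, 3) = (4, 3, 7)
  delta needs (1, 0, 1) <= (4, 3, 7) -> finishes; pool += (1, 0, 0) = (5, 3, 7)
  golf needs (0, 0, 0) <= (5, 3, 7) -> finishes; pool += (0, 0, 1) = (5, 3, 8)


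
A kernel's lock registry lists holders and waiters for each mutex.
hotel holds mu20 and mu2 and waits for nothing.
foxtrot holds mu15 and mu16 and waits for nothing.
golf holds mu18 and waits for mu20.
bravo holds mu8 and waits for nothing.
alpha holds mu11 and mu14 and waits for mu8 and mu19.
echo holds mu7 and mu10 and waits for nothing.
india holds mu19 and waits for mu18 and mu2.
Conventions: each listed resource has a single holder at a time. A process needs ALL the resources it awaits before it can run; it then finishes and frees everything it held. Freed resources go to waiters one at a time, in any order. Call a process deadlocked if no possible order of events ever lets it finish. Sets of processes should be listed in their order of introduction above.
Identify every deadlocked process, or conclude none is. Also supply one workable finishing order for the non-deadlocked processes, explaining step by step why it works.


The deadlocked set is empty.
Key observation: there is no circular wait here — follow any chain and it reaches a process that is free to run now.
The rest can finish in the order hotel, bravo, golf, foxtrot, india, alpha, echo.
Walking it through:
  hotel: no waits; runs immediately, freeing mu20 and mu2
  bravo: no waits; runs immediately, freeing mu8
  run golf (all its waits — mu20 — are resolved); releases mu18
  foxtrot: no waits; runs immediately, freeing mu15 and mu16
  run india (all its waits — mu18 and mu2 — are resolved); releases mu19
  run alpha (all its waits — mu8 and mu19 — are resolved); releases mu11 and mu14
  echo: no waits; runs immediately, freeing mu7 and mu10


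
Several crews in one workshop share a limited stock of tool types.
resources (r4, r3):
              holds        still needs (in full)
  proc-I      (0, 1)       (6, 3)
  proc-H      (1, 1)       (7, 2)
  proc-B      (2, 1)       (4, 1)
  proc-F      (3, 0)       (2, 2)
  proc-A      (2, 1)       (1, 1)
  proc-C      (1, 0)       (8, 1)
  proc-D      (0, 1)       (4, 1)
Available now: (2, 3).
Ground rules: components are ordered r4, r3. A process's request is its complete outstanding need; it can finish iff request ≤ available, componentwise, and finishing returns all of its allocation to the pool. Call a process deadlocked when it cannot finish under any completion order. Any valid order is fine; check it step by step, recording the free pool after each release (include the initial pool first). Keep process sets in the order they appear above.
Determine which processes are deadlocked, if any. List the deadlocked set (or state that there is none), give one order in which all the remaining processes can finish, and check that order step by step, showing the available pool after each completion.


The deadlocked set is empty.
Key observation: beginning at proc-A, releases accumulate fast enough that every process eventually fits.
A valid finishing order for the others: proc-A, proc-F, proc-I, proc-H, proc-C, proc-B, proc-D. Verifying each step:
  pool = (2, 3)
  proc-A: need (1, 1) fits (2, 3); releases (2, 1), pool now (4, 4)
  proc-F: need (2, 2) fits (4, 4); releases (3, 0), pool now (7, 4)
  proc-I: need (6, 3) fits (7, 4); releases (0, 1), pool now (7, 5)
  proc-H: need (7, 2) fits (7, 5); releases (1, 1), pool now (8, 6)
  proc-C: need (8, 1) fits (8, 6); releases (1, 0), pool now (9, 6)
  proc-B: need (4, 1) fits (9, 6); releases (2, 1), pool now (11, 7)
  proc-D: need (4, 1) fits (11, 7); releases (0, 1), pool now (11, 8)


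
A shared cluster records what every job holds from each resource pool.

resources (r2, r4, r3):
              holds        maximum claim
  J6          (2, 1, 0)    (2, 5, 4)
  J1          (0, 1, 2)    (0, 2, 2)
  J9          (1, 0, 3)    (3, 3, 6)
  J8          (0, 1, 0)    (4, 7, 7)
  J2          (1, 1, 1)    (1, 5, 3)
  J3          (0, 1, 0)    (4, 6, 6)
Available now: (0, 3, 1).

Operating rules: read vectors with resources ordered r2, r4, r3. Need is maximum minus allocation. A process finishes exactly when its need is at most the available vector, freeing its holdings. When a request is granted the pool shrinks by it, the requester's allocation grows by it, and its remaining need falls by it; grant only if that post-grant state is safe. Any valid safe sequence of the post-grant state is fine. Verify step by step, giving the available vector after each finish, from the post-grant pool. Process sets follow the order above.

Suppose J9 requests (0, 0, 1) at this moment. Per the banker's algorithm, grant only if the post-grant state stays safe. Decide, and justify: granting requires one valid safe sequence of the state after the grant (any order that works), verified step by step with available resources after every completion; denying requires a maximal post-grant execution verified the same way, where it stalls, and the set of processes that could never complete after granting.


DENY — the pretend-granted state is unsafe.
Key observation: after J1, J2 the pool peaks at (1, 5, 3), and each blocked process is short somewhere: J6 on r3; J9 on r2; J8 on r2, r4, r3; J3 on r2, r3.
After a pretend grant, a maximal execution: J1, J2 — then nothing else fits. Walking it through:
  pool = (0, 3, 0)
  J1: need (0, 1, 0) fits (0, 3, 0); releases (0, 1, 2), pool now (0, 4, 2)
  J2: need (0, 4, 2) fits (0, 4, 2); releases (1, 1, 1), pool now (1, 5, 3)
  J6 still needs (0, 4, 4) but only (1, 5, 3) is free — short on r3
  J9 still needs (2, 3, 2) but only (1, 5, 3) is free — short on r2
  J8 still needs (4, 6, 7) but only (1, 5, 3) is free — short on r2, r4 and r3
  J3 still needs (4, 5, 6) but only (1, 5, 3) is free — short on r2 and r3
Had the request been granted, J6, J9, J8 and J3 could never finish.


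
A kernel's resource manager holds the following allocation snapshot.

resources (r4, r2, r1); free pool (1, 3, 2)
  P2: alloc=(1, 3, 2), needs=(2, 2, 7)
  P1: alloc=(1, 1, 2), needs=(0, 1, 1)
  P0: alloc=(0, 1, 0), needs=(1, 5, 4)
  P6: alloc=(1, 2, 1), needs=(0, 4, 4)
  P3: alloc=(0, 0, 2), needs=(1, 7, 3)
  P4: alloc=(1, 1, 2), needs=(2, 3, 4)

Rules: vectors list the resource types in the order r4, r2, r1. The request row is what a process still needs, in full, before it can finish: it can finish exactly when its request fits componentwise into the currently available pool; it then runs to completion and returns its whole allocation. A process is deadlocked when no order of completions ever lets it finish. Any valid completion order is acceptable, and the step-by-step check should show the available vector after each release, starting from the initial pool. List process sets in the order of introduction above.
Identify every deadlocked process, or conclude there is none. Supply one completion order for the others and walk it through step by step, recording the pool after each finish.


The deadlocked set is empty.
Key observation: beginning at P1, releases accumulate fast enough that every process eventually fits.
The rest can finish in the order P1, P4, P0, P6, P3, P2. Walking it through:
  pool = (1, 3, 2)
  P1 needs (0, 1, 1) <= (1, 3, 2) -> finishes; pool += (1, 1, 2) = (2, 4, 4)
  P4 needs (2, 3, 4) <= (2, 4, 4) -> finishes; pool += (1, 1, 2) = (3, 5, 6)
  P0 needs (1, 5, 4) <= (3, 5, 6) -> finishes; pool += (0, 1, 0) = (3, 6, 6)
  P6 needs (0, 4, 4) <= (3, 6, 6) -> finishes; pool += (1, 2, 1) = (4, 8, 7)
  P3 needs (1, 7, 3) <= (4, 8, 7) -> finishes; pool += (0, 0, 2) = (4, 8, 9)
  P2 needs (2, 2, 7) <= (4, 8, 9) -> finishes; pool += (1, 3, 2) = (5, 11, 11)


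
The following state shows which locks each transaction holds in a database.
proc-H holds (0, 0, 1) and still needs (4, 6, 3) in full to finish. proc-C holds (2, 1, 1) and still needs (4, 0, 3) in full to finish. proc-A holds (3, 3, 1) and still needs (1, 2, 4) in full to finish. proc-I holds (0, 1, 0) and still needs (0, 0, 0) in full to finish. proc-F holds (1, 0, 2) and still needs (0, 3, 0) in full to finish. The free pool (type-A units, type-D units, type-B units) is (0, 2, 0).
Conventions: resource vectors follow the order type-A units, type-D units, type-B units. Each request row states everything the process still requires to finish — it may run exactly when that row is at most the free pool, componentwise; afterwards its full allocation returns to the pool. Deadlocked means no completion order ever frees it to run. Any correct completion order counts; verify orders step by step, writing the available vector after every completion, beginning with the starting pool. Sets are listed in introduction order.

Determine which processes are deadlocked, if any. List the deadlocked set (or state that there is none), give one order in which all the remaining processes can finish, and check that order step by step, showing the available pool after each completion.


The deadlocked set is proc-H, proc-C and proc-A.
Key observation: the wall is type-B units: completing proc-I, proc-F brings the pool only to (1, 3, 2), and all the rest need more.
A valid finishing order for the others: proc-I, proc-F. Walking it through:
  pool = (0, 2, 0)
  run proc-I (needs (0, 0, 0), free (0, 2, 0)); after release of (0, 1, 0) the pool is (0, 3, 0)
  run proc-F (needs (0, 3, 0), free (0, 3, 0)); after release of (1, 0, 2) the pool is (1, 3, 2)
None of the blocked processes ever fits:
  proc-H cannot run: need (4, 6, 3) vs free (1, 3, 2) (insufficient type-A units, type-D units and type-B units)
  proc-C cannot run: need (4, 0, 3) vs free (1, 3, 2) (insufficient type-A units and type-B units)
  proc-A cannot run: need (1, 2, 4) vs free (1, 3, 2) (insufficient type-B units)


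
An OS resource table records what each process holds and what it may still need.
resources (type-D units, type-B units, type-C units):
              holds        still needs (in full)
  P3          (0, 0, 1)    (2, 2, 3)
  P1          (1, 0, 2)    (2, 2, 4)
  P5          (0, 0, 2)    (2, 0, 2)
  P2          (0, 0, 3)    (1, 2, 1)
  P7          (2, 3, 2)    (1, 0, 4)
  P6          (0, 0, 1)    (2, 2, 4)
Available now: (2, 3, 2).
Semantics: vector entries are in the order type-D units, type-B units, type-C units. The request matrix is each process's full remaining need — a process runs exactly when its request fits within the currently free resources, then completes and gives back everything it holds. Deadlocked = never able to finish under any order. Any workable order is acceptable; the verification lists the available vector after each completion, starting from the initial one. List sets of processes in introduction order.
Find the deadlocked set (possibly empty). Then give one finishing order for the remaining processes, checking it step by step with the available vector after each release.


The deadlocked set is empty.
Key observation: P5 can run right away; the returned allocation unlocks the remaining processes in turn.
The rest can finish in the order P5, P7, P2, P3, P6, P1. Step-by-step check:
  pool = (2, 3, 2)
  P5: need (2, 0, 2) fits (2, 3, 2); releases (0, 0, 2), pool now (2, 3, 4)
  P7: need (1, 0, 4) fits (2, 3, 4); releases (2, 3, 2), pool now (4, 6, 6)
  P2: need (1, 2, 1) fits (4, 6, 6); releases (0, 0, 3), pool now (4, 6, 9)
  P3: need (2, 2, 3) fits (4, 6, 9); releases (0, 0, 1), pool now (4, 6, 10)
  P6: need (2, 2, 4) fits (4, 6, 10); releases (0, 0, 1), pool now (4, 6, 11)
  P1: need (2, 2, 4) fits (4, 6, 11); releases (1, 0, 2), pool now (5, 6, 13)


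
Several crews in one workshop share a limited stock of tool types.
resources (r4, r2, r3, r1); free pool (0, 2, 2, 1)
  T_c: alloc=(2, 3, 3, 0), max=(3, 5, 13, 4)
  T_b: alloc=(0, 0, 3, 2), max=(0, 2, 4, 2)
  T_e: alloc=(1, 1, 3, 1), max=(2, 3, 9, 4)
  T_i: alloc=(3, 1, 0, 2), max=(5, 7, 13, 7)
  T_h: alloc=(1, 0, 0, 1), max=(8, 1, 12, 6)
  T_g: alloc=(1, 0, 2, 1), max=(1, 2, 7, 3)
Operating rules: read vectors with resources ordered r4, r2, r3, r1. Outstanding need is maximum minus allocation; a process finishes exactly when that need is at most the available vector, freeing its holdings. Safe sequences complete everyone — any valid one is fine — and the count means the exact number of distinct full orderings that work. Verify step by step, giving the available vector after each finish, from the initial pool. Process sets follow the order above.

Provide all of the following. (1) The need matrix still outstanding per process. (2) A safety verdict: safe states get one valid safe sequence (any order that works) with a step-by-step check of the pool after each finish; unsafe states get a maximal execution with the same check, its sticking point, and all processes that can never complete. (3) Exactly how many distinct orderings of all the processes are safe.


(1) Remaining need (order r4, r2, r3, r1):
  T_c: (1, 2, 10, 4)
  T_b: (0, 2, 1, 0)
  T_e: (1, 2, 6, 3)
  T_i: (2, 6, 13, 5)
  T_h: (7, 1, 12, 5)
  T_g: (0, 2, 5, 2)
(2) SAFE, for example via the order T_b, T_g, T_e, T_c, T_i, T_h.
Key observation: the first exact fit in this order is T_b — it needs (0, 2, 1, 0) with (0, 2, 2, 1) free, meeting a requested resource to the last unit.
Walking it through:
  pool = (0, 2, 2, 1)
  run T_b (needs (0, 2, 1, 0), free (0, 2, 2, 1)); after release of (0, 0, 3, 2) the pool is (0, 2, 5, 3)
  run T_g (needs (0, 2, 5, 2), free (0, 2, 5, 3)); after release of (1, 0, 2, 1) the pool is (1, 2, 7, 4)
  run T_e (needs (1, 2, 6, 3), free (1, 2, 7, 4)); after release of (1, 1, 3, 1) the pool is (2, 3, 10, 5)
  run T_c (needs (1, 2, 10, 4), free (2, 3, 10, 5)); after release of (2, 3, 3, 0) the pool is (4, 6, 13, 5)
  run T_i (needs (2, 6, 13, 5), free (4, 6, 13, 5)); after release of (3, 1, 0, 2) the pool is (7, 7, 13, 7)
  run T_h (needs (7, 1, 12, 5), free (7, 7, 13, 7)); after release of (1, 0, 0, 1) the pool is (8, 7, 13, 8)
(3) The exact count: 1 of the possible complete orderings is a safe sequence.


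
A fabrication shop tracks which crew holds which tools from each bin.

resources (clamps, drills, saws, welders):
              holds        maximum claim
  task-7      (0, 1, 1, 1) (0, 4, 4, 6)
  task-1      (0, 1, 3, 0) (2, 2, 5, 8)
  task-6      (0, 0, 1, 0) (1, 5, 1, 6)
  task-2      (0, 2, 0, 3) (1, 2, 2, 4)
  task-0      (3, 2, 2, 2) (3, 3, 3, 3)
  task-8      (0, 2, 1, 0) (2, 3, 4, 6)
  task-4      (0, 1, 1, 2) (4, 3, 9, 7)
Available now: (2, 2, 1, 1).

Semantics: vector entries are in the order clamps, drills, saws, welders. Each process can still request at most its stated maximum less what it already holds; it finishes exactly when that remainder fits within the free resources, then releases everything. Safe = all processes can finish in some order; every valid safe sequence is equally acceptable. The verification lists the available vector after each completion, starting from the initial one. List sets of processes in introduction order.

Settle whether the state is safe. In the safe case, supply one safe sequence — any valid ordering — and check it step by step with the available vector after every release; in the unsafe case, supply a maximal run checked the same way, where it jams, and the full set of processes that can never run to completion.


The state is UNSAFE.
Key observation: after task-0, task-2, task-7, task-8, task-6 the pool peaks at (5, 9, 6, 7), and each blocked process is short somewhere: task-1 on welders; task-4 on saws.
The run task-0, task-2, task-7, task-8, task-6 cannot be extended any further. Check, step by step:
  pool = (2, 2, 1, 1)
  task-0 needs (0, 1, 1, 1) <= (2, 2, 1, 1) -> finishes; pool += (3, 2, 2, 2) = (5, 4, 3, 3)
  task-2 needs (1, 0, 2, 1) <= (5, 4, 3, 3) -> finishes; pool += (0, 2, 0, 3) = (5, 6, 3, 6)
  task-7 needs (0, 3, 3, 5) <= (5, 6, 3, 6) -> finishes; pool += (0, 1, 1, 1) = (5, 7, 4, 7)
  task-8 needs (2, 1, 3, 6) <= (5, 7, 4, 7) -> finishes; pool += (0, 2, 1, 0) = (5, 9, 5, 7)
  task-6 needs (1, 5, 0, 6) <= (5, 9, 5, 7) -> finishes; pool += (0, 0, 1, 0) = (5, 9, 6, 7)
  task-1 still needs (2, 1, 2, 8) but only (5, 9, 6, 7) is free — short on welders
  task-4 still needs (4, 2, 8, 5) but only (5, 9, 6, 7) is free — short on saws
Never able to finish: task-1 and task-4.


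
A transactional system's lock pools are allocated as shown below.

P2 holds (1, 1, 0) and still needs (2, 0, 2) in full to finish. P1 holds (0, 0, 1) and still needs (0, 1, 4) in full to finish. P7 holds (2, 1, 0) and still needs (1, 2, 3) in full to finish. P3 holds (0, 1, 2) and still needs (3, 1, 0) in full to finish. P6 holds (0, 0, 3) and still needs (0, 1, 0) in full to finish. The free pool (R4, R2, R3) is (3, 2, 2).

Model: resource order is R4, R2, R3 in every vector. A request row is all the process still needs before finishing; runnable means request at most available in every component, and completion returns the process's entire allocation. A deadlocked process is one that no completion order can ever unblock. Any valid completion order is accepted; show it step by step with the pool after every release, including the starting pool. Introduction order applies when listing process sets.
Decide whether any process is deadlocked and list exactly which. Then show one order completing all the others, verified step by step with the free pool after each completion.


No process is deadlocked.
Key observation: the pool covers P6 at once, and every later process fits after earlier releases.
A valid finishing order for the others: P6, P3, P2, P7, P1. Step-by-step check:
  pool = (3, 2, 2)
  run P6 (needs (0, 1, 0), free (3, 2, 2)); after release of (0, 0, 3) the pool is (3, 2, 5)
  run P3 (needs (3, 1, 0), free (3, 2, 5)); after release of (0, 1, 2) the pool is (3, 3, 7)
  run P2 (needs (2, 0, 2), free (3, 3, 7)); after release of (1, 1, 0) the pool is (4, 4, 7)
  run P7 (needs (1, 2, 3), free (4, 4, 7)); after release of (2, 1, 0) the pool is (6, 5, 7)
  run P1 (needs (0, 1, 4), free (6, 5, 7)); after release of (0, 0, 1) the pool is (6, 5, 8)


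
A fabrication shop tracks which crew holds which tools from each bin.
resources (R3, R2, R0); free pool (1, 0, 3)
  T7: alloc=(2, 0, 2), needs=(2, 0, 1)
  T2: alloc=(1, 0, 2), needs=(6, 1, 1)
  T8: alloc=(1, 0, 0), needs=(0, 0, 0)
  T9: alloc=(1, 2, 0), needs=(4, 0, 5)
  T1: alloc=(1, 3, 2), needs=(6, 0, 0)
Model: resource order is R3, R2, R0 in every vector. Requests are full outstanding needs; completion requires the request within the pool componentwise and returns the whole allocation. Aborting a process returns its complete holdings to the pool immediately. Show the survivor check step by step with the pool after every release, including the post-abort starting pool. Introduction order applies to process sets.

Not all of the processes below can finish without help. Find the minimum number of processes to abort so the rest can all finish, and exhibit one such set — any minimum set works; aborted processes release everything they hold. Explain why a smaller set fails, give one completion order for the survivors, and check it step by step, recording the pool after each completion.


The answer: abort T2.
Key observation: the returned (1, 0, 2) from T2 is what brings T1 — unrunnable before, under any order — into play at step 4.
No smaller set exists: with zero aborts the deadlock remains.
Survivors finish in the order: T8, T7, T9, T1. Verifying each step (pool after the aborts first):
  pool = (2, 0, 5)
  run T8 (needs (0, 0, 0), free (2, 0, 5)); after release of (1, 0, 0) the pool is (3, 0, 5)
  run T7 (needs (2, 0, 1), free (3, 0, 5)); after release of (2, 0, 2) the pool is (5, 0, 7)
  run T9 (needs (4, 0, 5), free (5, 0, 7)); after release of (1, 2, 0) the pool is (6, 2, 7)
  run T1 (needs (6, 0, 0), free (6, 2, 7)); after release of (1, 3, 2) the pool is (7, 5, 9)


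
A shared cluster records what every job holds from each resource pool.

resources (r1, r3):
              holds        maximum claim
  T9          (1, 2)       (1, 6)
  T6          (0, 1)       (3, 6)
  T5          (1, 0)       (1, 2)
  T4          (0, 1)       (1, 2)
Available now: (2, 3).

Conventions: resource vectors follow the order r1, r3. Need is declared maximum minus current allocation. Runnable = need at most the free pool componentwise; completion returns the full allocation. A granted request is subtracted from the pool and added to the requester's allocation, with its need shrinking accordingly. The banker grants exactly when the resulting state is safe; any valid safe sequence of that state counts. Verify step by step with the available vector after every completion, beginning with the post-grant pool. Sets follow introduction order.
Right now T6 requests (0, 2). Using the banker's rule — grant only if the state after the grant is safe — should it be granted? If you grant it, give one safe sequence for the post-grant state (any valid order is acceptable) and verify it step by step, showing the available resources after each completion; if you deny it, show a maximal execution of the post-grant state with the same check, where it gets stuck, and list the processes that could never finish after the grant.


DENY. Granting would leave the state unsafe.
Key observation: r3 is the bottleneck — with T4, T5 done the pool holds (3, 2), short of every remaining need.
On the post-grant state, T4, T5 is a maximal run — nothing extends it. Verifying each step:
  pool = (2, 1)
  run T4 (needs (1, 1), free (2, 1)); after release of (0, 1) the pool is (2, 2)
  run T5 (needs (0, 2), free (2, 2)); after release of (1, 0) the pool is (3, 2)
  T9 still needs (0, 4) but only (3, 2) is free — short on r3
  T6 still needs (3, 3) but only (3, 2) is free — short on r3
Post-grant, the permanently blocked set is T9 and T6.


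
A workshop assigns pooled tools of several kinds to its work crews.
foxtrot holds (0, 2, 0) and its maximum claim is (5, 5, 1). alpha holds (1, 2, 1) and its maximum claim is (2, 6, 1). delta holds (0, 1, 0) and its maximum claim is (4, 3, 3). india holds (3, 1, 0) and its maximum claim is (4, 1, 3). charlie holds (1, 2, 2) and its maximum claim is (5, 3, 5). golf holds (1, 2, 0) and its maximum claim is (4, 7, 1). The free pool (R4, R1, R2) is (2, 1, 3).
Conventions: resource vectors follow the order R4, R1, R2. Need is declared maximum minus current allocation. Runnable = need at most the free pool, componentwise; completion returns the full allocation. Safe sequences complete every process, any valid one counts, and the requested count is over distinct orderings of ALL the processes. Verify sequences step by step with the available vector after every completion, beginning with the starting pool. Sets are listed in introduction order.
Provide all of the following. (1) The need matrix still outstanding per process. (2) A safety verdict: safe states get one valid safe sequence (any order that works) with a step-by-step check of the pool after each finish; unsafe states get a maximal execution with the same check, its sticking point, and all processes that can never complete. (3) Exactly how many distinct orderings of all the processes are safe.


(1) Outstanding need per process (order R4, R1, R2):
  foxtrot: (5, 3, 1)
  alpha: (1, 4, 0)
  delta: (4, 2, 3)
  india: (1, 0, 3)
  charlie: (4, 1, 3)
  golf: (3, 5, 1)
(2) SAFE. One safe sequence: india, delta, charlie, foxtrot, alpha, golf.
Key observation: india is the earliest step where a requested resource binds exactly: need (1, 0, 3), pool (2, 1, 3) at its turn.
Walking it through:
  pool = (2, 1, 3)
  india: need (1, 0, 3) fits (2, 1, 3); releases (3, 1, 0), pool now (5, 2, 3)
  delta: need (4, 2, 3) fits (5, 2, 3); releases (0, 1, 0), pool now (5, 3, 3)
  charlie: need (4, 1, 3) fits (5, 3, 3); releases (1, 2, 2), pool now (6, 5, 5)
  foxtrot: need (5, 3, 1) fits (6, 5, 5); releases (0, 2, 0), pool now (6, 7, 5)
  alpha: need (1, 4, 0) fits (6, 7, 5); releases (1, 2, 1), pool now (7, 9, 6)
  golf: need (3, 5, 1) fits (7, 9, 6); releases (1, 2, 0), pool now (8, 11, 6)
(3) Exactly 30 of the possible complete orderings are safe sequences.


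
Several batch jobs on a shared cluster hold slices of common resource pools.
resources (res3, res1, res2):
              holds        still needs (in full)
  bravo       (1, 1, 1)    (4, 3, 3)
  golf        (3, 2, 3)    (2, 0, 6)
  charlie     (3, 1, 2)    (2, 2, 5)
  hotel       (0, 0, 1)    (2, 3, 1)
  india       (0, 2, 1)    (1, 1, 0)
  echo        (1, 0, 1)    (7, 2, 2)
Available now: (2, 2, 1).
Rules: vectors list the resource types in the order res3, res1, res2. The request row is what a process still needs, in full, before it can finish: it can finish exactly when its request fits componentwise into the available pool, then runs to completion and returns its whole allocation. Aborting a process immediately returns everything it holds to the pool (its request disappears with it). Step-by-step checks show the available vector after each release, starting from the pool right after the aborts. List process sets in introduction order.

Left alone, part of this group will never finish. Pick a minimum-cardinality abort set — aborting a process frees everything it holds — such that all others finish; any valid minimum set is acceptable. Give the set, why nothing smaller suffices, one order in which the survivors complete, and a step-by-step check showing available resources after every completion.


Minimum abort set: charlie.
Key observation: aborting charlie returns (3, 1, 2), and bravo — hopeless before — runs at step 3 with the returned capacity in the pool.
Why nothing smaller works: aborting no one leaves the state deadlocked as given.
The survivors complete as hotel, india, bravo, golf, echo. Check, step by step (starting from the post-abort pool):
  pool = (5, 3, 3)
  run hotel (needs (2, 3, 1), free (5, 3, 3)); after release of (0, 0, 1) the pool is (5, 3, 4)
  run india (needs (1, 1, 0), free (5, 3, 4)); after release of (0, 2, 1) the pool is (5, 5, 5)
  run bravo (needs (4, 3, 3), free (5, 5, 5)); after release of (1, 1, 1) the pool is (6, 6, 6)
  run golf (needs (2, 0, 6), free (6, 6, 6)); after release of (3, 2, 3) the pool is (9, 8, 9)
  run echo (needs (7, 2, 2), free (9, 8, 9)); after release of (1, 0, 1) the pool is (10, 8, 10)


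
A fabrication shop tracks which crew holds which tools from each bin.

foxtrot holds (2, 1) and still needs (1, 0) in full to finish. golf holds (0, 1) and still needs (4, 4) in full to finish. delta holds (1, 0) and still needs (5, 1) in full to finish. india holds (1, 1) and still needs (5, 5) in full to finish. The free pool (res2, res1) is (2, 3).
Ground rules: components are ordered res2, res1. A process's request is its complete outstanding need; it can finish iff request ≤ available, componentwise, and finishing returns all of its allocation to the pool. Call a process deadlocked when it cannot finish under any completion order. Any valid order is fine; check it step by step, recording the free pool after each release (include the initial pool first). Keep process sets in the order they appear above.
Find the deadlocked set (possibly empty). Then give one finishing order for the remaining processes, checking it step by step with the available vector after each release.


Deadlocked set: delta and india.
Key observation: no order helps: past foxtrot, golf, the free pool tops out at (4, 5), below what each blocked process needs in res2.
One completion order for the rest: foxtrot, golf. Check, step by step:
  pool = (2, 3)
  run foxtrot (needs (1, 0), free (2, 3)); after release of (2, 1) the pool is (4, 4)
  run golf (needs (4, 4), free (4, 4)); after release of (0, 1) the pool is (4, 5)
The stuck group stays short no matter what:
  delta still needs (5, 1) but only (4, 5) is free — short on res2
  india still needs (5, 5) but only (4, 5) is free — short on res2


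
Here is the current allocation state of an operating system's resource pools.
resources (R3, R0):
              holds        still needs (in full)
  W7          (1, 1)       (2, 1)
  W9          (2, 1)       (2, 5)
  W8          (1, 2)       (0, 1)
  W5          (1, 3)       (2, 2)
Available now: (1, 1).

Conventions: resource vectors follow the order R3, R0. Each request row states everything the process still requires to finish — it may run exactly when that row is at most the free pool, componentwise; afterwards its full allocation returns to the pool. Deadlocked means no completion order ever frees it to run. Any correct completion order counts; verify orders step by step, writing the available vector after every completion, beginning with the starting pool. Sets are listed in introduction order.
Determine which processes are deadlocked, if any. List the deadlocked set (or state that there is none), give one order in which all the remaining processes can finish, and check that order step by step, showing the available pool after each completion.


The deadlocked set is empty.
Key observation: the pool covers W8 at once, and every later process fits after earlier releases.
The rest can finish in the order W8, W5, W7, W9. Check, step by step:
  pool = (1, 1)
  W8: need (0, 1) fits (1, 1); releases (1, 2), pool now (2, 3)
  W5: need (2, 2) fits (2, 3); releases (1, 3), pool now (3, 6)
  W7: need (2, 1) fits (3, 6); releases (1, 1), pool now (4, 7)
  W9: need (2, 5) fits (4, 7); releases (2, 1), pool now (6, 8)
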